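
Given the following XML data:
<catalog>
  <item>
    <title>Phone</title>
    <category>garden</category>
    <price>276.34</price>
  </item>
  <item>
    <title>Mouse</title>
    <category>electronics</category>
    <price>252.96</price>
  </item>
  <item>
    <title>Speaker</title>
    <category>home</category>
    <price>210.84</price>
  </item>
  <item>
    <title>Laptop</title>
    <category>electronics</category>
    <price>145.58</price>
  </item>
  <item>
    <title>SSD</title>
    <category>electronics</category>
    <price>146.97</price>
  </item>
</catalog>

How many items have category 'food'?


Scanning <item> elements for <category>food</category>:
Count: 0

ANSWER: 0


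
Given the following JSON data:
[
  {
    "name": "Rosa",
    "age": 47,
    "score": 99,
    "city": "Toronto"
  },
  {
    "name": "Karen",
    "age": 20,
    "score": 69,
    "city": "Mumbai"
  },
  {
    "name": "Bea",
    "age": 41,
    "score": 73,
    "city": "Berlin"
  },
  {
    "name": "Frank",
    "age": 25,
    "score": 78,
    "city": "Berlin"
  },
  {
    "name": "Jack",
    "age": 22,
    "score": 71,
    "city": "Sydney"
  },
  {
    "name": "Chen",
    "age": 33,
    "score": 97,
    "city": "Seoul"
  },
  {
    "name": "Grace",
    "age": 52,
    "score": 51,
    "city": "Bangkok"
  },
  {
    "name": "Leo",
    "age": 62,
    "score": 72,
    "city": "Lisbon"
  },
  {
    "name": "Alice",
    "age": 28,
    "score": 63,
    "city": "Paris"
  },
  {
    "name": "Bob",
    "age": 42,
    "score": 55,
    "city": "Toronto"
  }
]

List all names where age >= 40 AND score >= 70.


Checking both conditions:
  Rosa (age=47, score=99) -> YES
  Karen (age=20, score=69) -> no
  Bea (age=41, score=73) -> YES
  Frank (age=25, score=78) -> no
  Jack (age=22, score=71) -> no
  Chen (age=33, score=97) -> no
  Grace (age=52, score=51) -> no
  Leo (age=62, score=72) -> YES
  Alice (age=28, score=63) -> no
  Bob (age=42, score=55) -> no


ANSWER: Rosa, Bea, Leo


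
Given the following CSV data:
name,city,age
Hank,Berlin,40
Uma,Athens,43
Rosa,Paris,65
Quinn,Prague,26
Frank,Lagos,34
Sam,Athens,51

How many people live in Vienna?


Scanning city column for 'Vienna':
Total matches: 0

ANSWER: 0


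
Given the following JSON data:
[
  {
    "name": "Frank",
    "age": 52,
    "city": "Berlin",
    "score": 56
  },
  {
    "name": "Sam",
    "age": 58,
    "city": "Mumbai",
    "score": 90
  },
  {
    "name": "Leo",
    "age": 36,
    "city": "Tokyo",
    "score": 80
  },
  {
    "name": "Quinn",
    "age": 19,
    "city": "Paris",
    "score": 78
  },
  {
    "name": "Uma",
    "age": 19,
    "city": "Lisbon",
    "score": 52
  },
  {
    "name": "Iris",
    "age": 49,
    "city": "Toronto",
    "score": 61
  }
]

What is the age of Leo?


Looking up record where name = Leo
Record index: 2
Field 'age' = 36

ANSWER: 36


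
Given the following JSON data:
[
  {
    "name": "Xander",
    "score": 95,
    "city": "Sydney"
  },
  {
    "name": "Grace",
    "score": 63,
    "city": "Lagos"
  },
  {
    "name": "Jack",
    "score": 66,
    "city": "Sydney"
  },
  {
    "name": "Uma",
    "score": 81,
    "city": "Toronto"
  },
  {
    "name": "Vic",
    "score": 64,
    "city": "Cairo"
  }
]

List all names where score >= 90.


Filtering records where score >= 90:
  Xander (score=95) -> YES
  Grace (score=63) -> no
  Jack (score=66) -> no
  Uma (score=81) -> no
  Vic (score=64) -> no


ANSWER: Xander


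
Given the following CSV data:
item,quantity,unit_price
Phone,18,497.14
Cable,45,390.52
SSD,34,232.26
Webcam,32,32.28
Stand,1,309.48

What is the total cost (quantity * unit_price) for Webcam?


Row: Webcam
quantity = 32
unit_price = 32.28
total = 32 * 32.28 = 1032.96

ANSWER: 1032.96


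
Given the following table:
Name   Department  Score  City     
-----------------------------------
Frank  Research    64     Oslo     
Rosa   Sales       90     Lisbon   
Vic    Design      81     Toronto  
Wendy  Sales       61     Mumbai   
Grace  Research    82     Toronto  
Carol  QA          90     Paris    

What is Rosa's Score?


Row 2: Rosa
Score = 90

ANSWER: 90


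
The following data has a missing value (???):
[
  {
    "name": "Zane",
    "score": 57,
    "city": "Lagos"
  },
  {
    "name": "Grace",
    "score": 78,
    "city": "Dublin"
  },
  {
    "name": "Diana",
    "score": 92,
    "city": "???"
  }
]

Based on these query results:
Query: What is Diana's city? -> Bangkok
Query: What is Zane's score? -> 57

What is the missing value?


The missing value is Diana's city
From query: Diana's city = Bangkok

ANSWER: Bangkok


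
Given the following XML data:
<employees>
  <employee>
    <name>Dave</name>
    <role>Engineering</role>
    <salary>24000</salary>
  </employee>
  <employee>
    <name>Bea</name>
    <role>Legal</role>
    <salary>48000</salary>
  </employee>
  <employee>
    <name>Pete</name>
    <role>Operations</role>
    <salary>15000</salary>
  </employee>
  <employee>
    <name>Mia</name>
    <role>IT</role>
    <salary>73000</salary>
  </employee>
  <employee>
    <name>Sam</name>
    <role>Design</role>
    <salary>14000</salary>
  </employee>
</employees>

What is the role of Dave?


Searching for <employee> with <name>Dave</name>
Found at position 1
<role>Engineering</role>

ANSWER: Engineering


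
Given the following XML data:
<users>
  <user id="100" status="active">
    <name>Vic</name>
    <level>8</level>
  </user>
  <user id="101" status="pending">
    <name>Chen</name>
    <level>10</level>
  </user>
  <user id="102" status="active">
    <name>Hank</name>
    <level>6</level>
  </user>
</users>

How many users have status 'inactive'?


Counting users with status='inactive':
Count: 0

ANSWER: 0


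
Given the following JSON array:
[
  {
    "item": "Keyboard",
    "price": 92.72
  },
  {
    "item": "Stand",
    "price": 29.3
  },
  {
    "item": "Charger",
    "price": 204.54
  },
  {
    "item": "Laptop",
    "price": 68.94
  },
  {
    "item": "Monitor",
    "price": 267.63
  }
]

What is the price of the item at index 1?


Array index 1 -> Stand
price = 29.3

ANSWER: 29.3


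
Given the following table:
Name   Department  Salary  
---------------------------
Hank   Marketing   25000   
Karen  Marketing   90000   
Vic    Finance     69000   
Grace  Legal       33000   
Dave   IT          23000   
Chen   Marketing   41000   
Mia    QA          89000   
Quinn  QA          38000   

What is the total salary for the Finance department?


Finance department members:
  Vic: 69000
Total = 69000 = 69000

ANSWER: 69000


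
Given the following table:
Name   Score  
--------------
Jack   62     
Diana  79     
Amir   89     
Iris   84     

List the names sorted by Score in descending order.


Sorting by Score (descending):
  Amir: 89
  Iris: 84
  Diana: 79
  Jack: 62


ANSWER: Amir, Iris, Diana, Jack


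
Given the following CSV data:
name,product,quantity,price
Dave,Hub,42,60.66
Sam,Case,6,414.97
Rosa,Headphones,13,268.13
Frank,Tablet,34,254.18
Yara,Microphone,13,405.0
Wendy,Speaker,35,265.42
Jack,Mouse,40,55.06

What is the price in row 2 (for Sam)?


Row 2: Sam
Column 'price' = 414.97

ANSWER: 414.97


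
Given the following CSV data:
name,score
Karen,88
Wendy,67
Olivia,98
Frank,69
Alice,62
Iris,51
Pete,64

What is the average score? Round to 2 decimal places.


Scores: 88, 67, 98, 69, 62, 51, 64
Sum = 499
Count = 7
Average = 499 / 7 = 71.29

ANSWER: 71.29


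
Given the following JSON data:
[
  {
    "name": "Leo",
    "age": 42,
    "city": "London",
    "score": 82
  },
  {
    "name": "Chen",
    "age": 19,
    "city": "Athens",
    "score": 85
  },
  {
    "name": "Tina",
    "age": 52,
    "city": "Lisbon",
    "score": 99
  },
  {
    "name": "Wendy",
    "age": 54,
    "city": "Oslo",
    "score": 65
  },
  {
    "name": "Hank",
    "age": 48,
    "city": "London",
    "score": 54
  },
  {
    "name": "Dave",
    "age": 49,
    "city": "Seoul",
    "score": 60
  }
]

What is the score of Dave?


Looking up record where name = Dave
Record index: 5
Field 'score' = 60

ANSWER: 60


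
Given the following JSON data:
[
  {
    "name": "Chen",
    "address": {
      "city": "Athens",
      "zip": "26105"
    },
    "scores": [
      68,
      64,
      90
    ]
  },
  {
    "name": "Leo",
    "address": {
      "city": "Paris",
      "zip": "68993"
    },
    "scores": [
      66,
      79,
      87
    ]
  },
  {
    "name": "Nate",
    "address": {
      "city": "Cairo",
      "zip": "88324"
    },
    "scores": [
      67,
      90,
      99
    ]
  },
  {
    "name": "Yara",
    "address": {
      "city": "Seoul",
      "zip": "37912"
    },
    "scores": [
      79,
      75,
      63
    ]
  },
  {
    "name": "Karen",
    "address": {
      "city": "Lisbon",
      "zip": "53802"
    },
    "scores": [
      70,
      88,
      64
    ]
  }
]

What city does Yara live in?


Path: records[3].address.city
Value: Seoul

ANSWER: Seoul


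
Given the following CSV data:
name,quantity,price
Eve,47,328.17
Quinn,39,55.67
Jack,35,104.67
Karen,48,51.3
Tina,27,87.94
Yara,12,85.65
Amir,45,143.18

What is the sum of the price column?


Values in 'price' column:
  Row 1: 328.17
  Row 2: 55.67
  Row 3: 104.67
  Row 4: 51.3
  Row 5: 87.94
  Row 6: 85.65
  Row 7: 143.18
Sum = 328.17 + 55.67 + 104.67 + 51.3 + 87.94 + 85.65 + 143.18 = 856.58

ANSWER: 856.58


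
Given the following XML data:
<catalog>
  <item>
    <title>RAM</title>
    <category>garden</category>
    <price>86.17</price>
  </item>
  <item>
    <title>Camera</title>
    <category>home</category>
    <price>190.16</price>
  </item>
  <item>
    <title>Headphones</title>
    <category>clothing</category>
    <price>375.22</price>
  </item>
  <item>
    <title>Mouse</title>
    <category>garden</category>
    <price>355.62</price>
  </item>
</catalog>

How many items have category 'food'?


Scanning <item> elements for <category>food</category>:
Count: 0

ANSWER: 0


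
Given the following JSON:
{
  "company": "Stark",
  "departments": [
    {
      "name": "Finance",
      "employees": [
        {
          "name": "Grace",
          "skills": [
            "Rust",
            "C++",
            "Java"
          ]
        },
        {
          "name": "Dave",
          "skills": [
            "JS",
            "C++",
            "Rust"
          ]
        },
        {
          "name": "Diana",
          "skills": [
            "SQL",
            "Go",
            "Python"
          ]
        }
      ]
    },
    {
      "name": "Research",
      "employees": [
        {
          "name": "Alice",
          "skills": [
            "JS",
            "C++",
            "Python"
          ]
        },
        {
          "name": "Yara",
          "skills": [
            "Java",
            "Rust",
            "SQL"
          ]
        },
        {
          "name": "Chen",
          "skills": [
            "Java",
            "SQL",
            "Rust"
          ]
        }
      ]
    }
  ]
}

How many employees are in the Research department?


Path: departments[1].employees
Count: 3

ANSWER: 3


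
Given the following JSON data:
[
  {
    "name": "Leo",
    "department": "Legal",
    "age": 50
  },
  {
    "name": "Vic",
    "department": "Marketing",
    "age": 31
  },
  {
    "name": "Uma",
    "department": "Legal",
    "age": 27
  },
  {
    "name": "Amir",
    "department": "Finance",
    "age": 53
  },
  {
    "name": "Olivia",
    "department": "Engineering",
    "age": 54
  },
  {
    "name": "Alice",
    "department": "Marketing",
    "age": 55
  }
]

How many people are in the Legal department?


Scanning records for department = Legal
  Record 0: Leo
  Record 2: Uma
Count: 2

ANSWER: 2


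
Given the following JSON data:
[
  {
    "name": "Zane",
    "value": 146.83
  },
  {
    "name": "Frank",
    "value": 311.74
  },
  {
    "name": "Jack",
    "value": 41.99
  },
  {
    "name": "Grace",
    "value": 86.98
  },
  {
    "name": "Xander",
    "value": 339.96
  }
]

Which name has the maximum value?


Comparing values:
  Zane: 146.83
  Frank: 311.74
  Jack: 41.99
  Grace: 86.98
  Xander: 339.96
Maximum: Xander (339.96)

ANSWER: Xander


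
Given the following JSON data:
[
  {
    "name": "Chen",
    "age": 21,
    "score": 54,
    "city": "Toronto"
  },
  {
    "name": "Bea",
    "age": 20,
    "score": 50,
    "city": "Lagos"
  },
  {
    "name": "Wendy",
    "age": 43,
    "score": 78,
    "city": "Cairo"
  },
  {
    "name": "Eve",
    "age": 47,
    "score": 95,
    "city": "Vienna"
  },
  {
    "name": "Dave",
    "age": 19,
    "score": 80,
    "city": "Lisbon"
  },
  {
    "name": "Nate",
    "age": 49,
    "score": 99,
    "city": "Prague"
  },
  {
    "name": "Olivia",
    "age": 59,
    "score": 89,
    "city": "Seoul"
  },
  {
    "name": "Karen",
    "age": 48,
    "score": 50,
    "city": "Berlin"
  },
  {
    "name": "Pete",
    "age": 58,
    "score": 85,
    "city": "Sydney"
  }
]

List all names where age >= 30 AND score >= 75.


Checking both conditions:
  Chen (age=21, score=54) -> no
  Bea (age=20, score=50) -> no
  Wendy (age=43, score=78) -> YES
  Eve (age=47, score=95) -> YES
  Dave (age=19, score=80) -> no
  Nate (age=49, score=99) -> YES
  Olivia (age=59, score=89) -> YES
  Karen (age=48, score=50) -> no
  Pete (age=58, score=85) -> YES


ANSWER: Wendy, Eve, Nate, Olivia, Pete


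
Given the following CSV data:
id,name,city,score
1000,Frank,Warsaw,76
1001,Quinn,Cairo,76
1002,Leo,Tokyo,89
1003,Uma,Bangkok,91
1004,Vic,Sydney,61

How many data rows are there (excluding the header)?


Counting rows (excluding header):
Header: id,name,city,score
Data rows: 5

ANSWER: 5


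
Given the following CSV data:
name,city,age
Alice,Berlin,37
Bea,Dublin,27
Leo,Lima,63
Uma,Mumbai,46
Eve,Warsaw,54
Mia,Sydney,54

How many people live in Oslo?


Scanning city column for 'Oslo':
Total matches: 0

ANSWER: 0


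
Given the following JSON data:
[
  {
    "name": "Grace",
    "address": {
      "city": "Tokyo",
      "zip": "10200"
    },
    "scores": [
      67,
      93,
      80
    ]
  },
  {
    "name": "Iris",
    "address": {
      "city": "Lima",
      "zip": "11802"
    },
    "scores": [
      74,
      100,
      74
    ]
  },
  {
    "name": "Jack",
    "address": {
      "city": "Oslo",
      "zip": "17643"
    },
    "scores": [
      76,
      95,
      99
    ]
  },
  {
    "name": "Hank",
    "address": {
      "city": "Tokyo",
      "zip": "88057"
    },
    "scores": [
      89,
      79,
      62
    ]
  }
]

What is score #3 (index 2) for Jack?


Path: records[2].scores[2]
Value: 99

ANSWER: 99


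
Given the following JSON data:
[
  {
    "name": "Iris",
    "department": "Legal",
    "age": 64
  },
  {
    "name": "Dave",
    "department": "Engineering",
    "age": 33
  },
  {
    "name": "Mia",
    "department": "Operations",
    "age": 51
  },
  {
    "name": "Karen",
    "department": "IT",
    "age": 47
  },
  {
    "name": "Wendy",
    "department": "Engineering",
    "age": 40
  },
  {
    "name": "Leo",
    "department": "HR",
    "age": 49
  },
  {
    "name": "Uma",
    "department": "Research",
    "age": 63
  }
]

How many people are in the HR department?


Scanning records for department = HR
  Record 5: Leo
Count: 1

ANSWER: 1


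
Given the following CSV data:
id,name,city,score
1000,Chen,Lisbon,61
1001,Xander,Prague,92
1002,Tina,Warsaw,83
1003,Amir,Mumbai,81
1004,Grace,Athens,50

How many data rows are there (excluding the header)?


Counting rows (excluding header):
Header: id,name,city,score
Data rows: 5

ANSWER: 5


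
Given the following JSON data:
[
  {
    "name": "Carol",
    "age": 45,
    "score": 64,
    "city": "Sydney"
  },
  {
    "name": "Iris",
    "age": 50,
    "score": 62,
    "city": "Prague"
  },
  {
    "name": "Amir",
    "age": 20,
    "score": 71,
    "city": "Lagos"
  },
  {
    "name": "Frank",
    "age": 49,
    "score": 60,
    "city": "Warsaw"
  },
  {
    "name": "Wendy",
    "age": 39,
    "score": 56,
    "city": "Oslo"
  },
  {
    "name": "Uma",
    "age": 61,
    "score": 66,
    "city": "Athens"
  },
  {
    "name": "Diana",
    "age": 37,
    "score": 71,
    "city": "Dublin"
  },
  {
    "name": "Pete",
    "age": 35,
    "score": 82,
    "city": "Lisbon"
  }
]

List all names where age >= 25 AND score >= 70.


Checking both conditions:
  Carol (age=45, score=64) -> no
  Iris (age=50, score=62) -> no
  Amir (age=20, score=71) -> no
  Frank (age=49, score=60) -> no
  Wendy (age=39, score=56) -> no
  Uma (age=61, score=66) -> no
  Diana (age=37, score=71) -> YES
  Pete (age=35, score=82) -> YES


ANSWER: Diana, Pete


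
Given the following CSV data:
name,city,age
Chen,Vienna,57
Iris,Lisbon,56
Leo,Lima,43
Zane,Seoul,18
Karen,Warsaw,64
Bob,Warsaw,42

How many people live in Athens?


Scanning city column for 'Athens':
Total matches: 0

ANSWER: 0


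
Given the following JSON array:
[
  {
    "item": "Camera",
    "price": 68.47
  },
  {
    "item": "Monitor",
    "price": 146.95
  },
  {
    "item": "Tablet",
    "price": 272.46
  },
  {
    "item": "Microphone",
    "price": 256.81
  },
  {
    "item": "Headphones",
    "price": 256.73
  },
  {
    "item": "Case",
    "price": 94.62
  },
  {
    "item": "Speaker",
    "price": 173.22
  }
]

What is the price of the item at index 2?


Array index 2 -> Tablet
price = 272.46

ANSWER: 272.46


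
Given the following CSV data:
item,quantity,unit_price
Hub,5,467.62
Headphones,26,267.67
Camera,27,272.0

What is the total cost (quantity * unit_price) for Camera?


Row: Camera
quantity = 27
unit_price = 272.0
total = 27 * 272.0 = 7344.0

ANSWER: 7344.0


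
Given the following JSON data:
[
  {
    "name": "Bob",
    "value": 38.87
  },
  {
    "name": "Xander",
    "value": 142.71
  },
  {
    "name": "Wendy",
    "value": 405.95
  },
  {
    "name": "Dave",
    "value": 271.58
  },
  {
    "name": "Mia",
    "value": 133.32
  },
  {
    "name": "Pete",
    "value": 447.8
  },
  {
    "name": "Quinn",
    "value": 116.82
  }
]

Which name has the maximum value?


Comparing values:
  Bob: 38.87
  Xander: 142.71
  Wendy: 405.95
  Dave: 271.58
  Mia: 133.32
  Pete: 447.8
  Quinn: 116.82
Maximum: Pete (447.8)

ANSWER: Pete


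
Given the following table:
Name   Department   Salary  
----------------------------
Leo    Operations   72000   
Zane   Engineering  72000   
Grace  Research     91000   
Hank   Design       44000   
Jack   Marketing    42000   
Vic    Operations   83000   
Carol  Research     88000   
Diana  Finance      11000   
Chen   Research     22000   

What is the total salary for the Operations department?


Operations department members:
  Leo: 72000
  Vic: 83000
Total = 72000 + 83000 = 155000

ANSWER: 155000


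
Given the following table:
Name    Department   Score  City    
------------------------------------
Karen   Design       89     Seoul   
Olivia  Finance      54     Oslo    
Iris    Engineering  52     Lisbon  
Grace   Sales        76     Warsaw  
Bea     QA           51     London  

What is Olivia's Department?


Row 2: Olivia
Department = Finance

ANSWER: Finance


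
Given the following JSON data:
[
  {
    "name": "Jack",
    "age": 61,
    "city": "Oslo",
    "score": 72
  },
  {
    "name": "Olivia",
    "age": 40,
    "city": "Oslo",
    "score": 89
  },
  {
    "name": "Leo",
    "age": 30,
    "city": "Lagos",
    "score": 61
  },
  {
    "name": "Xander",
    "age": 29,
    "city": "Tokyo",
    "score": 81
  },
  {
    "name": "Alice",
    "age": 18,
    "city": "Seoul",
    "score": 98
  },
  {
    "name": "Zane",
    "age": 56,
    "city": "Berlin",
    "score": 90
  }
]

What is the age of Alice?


Looking up record where name = Alice
Record index: 4
Field 'age' = 18

ANSWER: 18


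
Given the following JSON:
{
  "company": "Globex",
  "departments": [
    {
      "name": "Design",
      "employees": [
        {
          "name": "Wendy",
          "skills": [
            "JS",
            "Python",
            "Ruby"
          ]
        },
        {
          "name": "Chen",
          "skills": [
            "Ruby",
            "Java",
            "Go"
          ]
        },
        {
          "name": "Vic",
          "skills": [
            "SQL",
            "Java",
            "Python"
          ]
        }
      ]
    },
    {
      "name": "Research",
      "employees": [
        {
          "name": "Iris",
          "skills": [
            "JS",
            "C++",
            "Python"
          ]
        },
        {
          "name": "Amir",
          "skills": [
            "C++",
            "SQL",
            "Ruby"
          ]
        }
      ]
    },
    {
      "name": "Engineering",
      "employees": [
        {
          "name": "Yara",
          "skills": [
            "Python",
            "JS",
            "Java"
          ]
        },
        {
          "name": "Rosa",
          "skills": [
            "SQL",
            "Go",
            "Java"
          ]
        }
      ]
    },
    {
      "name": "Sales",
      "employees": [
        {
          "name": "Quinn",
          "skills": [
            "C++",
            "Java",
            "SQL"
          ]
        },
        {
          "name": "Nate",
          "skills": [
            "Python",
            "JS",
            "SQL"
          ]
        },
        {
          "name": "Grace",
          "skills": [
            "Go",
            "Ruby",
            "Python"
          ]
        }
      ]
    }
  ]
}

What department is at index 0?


Path: departments[0].name
Value: Design

ANSWER: Design


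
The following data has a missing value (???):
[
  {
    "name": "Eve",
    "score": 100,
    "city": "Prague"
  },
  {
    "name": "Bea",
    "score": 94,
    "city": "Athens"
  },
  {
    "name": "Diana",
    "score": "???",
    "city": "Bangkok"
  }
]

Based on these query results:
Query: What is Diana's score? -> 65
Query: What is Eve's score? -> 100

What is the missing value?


The missing value is Diana's score
From query: Diana's score = 65

ANSWER: 65


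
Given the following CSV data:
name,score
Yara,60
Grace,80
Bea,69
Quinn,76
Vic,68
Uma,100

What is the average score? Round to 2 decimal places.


Scores: 60, 80, 69, 76, 68, 100
Sum = 453
Count = 6
Average = 453 / 6 = 75.50

ANSWER: 75.50


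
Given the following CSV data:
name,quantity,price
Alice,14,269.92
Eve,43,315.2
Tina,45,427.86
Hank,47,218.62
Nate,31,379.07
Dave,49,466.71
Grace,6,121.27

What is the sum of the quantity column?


Values in 'quantity' column:
  Row 1: 14
  Row 2: 43
  Row 3: 45
  Row 4: 47
  Row 5: 31
  Row 6: 49
  Row 7: 6
Sum = 14 + 43 + 45 + 47 + 31 + 49 + 6 = 235

ANSWER: 235


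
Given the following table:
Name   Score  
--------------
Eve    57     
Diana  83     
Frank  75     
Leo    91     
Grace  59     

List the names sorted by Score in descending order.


Sorting by Score (descending):
  Leo: 91
  Diana: 83
  Frank: 75
  Grace: 59
  Eve: 57


ANSWER: Leo, Diana, Frank, Grace, Eve


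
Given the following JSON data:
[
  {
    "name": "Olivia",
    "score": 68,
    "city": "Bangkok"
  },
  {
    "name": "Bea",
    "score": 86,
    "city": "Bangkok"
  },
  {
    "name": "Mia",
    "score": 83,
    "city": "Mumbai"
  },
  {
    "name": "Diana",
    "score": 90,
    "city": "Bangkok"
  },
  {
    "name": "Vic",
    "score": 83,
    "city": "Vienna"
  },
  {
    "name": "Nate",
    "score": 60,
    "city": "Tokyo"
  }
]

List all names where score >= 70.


Filtering records where score >= 70:
  Olivia (score=68) -> no
  Bea (score=86) -> YES
  Mia (score=83) -> YES
  Diana (score=90) -> YES
  Vic (score=83) -> YES
  Nate (score=60) -> no


ANSWER: Bea, Mia, Diana, Vic


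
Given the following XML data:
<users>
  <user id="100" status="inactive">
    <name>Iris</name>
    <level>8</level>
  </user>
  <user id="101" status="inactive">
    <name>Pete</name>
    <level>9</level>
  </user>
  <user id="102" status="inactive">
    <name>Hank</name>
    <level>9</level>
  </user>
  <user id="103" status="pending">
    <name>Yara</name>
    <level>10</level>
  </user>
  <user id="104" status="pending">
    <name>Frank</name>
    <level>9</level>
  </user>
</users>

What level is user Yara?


Finding user: Yara
<level>10</level>

ANSWER: 10


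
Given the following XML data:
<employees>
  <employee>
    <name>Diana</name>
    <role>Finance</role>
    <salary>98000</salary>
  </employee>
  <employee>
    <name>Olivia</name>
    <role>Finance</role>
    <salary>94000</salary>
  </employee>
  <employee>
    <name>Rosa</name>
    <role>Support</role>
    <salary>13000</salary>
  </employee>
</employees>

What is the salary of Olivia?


Searching for <employee> with <name>Olivia</name>
Found at position 2
<salary>94000</salary>

ANSWER: 94000


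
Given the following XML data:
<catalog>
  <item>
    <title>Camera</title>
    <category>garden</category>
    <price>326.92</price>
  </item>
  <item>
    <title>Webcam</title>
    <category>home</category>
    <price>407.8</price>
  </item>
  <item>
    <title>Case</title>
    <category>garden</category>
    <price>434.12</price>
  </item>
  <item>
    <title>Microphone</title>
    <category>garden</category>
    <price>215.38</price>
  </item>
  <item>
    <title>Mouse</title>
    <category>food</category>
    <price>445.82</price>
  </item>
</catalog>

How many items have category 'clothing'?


Scanning <item> elements for <category>clothing</category>:
Count: 0

ANSWER: 0


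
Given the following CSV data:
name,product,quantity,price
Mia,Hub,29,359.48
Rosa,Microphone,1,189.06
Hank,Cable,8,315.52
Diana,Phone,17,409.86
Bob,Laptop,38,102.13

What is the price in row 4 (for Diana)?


Row 4: Diana
Column 'price' = 409.86

ANSWER: 409.86


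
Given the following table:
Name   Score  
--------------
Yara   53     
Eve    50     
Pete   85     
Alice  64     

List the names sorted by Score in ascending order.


Sorting by Score (ascending):
  Eve: 50
  Yara: 53
  Alice: 64
  Pete: 85


ANSWER: Eve, Yara, Alice, Pete


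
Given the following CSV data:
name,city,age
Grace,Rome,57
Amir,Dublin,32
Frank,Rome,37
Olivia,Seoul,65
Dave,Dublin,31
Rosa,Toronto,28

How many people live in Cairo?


Scanning city column for 'Cairo':
Total matches: 0

ANSWER: 0


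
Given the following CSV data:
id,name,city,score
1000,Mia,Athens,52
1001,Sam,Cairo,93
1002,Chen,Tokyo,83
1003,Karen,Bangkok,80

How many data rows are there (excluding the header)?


Counting rows (excluding header):
Header: id,name,city,score
Data rows: 4

ANSWER: 4


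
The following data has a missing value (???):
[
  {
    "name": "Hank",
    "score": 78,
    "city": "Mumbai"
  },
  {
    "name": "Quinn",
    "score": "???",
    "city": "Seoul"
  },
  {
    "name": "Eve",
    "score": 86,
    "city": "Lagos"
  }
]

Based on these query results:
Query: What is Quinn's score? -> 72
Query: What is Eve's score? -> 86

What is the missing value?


The missing value is Quinn's score
From query: Quinn's score = 72

ANSWER: 72


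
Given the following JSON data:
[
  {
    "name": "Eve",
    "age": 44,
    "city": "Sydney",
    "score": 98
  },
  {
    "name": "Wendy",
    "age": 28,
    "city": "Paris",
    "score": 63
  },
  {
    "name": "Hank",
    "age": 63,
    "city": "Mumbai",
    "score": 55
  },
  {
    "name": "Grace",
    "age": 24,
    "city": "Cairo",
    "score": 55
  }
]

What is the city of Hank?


Looking up record where name = Hank
Record index: 2
Field 'city' = Mumbai

ANSWER: Mumbai


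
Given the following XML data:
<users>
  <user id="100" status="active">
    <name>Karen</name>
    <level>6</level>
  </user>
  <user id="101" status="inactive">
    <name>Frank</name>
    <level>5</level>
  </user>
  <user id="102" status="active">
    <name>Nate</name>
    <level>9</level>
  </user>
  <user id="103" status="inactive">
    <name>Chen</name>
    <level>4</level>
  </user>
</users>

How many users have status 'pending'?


Counting users with status='pending':
Count: 0

ANSWER: 0


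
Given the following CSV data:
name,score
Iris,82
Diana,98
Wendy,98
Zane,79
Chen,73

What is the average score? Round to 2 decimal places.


Scores: 82, 98, 98, 79, 73
Sum = 430
Count = 5
Average = 430 / 5 = 86.00

ANSWER: 86.00


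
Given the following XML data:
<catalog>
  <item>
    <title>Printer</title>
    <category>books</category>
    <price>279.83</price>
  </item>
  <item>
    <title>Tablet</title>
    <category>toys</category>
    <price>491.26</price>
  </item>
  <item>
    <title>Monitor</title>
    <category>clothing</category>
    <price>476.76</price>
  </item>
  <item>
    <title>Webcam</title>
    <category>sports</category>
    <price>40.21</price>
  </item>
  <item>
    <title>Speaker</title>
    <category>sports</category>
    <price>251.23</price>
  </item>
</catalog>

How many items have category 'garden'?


Scanning <item> elements for <category>garden</category>:
Count: 0

ANSWER: 0


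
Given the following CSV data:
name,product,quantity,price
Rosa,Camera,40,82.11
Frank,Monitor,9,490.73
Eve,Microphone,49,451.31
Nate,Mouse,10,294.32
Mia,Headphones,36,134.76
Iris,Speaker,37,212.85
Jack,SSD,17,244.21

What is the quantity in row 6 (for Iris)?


Row 6: Iris
Column 'quantity' = 37

ANSWER: 37


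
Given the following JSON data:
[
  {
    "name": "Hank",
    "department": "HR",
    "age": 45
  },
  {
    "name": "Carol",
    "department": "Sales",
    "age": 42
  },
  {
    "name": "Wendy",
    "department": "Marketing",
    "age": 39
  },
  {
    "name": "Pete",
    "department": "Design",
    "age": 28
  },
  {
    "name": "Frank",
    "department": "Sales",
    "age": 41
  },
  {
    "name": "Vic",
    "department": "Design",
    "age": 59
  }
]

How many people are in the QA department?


Scanning records for department = QA
  No matches found
Count: 0

ANSWER: 0


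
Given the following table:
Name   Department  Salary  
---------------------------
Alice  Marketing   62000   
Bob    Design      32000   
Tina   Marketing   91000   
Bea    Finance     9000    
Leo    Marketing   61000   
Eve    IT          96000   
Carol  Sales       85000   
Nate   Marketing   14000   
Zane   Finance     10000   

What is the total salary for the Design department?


Design department members:
  Bob: 32000
Total = 32000 = 32000

ANSWER: 32000


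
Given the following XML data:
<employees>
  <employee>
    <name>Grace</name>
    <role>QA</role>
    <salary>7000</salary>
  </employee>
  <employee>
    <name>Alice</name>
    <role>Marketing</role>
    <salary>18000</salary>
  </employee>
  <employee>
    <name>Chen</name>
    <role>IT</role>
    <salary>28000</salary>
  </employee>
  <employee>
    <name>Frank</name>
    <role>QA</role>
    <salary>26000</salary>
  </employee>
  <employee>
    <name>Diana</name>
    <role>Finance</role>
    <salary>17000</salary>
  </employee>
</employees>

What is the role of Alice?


Searching for <employee> with <name>Alice</name>
Found at position 2
<role>Marketing</role>

ANSWER: Marketing


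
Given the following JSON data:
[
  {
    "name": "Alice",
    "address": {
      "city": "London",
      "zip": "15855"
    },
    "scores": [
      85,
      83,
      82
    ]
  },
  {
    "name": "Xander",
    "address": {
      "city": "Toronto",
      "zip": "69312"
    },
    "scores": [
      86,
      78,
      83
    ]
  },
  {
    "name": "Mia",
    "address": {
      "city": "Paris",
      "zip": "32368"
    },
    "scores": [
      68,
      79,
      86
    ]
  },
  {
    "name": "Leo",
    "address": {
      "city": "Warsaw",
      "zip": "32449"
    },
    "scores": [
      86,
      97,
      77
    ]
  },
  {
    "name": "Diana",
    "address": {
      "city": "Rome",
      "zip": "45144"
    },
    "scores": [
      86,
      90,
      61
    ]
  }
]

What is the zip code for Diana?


Path: records[4].address.zip
Value: 45144

ANSWER: 45144


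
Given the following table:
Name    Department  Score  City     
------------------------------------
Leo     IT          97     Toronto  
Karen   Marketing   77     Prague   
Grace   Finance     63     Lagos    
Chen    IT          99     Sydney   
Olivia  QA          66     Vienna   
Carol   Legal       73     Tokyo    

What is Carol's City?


Row 6: Carol
City = Tokyo

ANSWER: Tokyo


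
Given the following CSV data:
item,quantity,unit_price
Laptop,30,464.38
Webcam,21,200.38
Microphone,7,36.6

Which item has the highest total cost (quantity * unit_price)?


Computing row totals:
  Laptop: 13931.4
  Webcam: 4207.98
  Microphone: 256.2
Maximum: Laptop (13931.4)

ANSWER: Laptop


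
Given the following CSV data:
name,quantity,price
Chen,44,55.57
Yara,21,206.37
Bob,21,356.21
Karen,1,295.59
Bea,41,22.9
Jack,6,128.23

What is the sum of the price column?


Values in 'price' column:
  Row 1: 55.57
  Row 2: 206.37
  Row 3: 356.21
  Row 4: 295.59
  Row 5: 22.9
  Row 6: 128.23
Sum = 55.57 + 206.37 + 356.21 + 295.59 + 22.9 + 128.23 = 1064.87

ANSWER: 1064.87


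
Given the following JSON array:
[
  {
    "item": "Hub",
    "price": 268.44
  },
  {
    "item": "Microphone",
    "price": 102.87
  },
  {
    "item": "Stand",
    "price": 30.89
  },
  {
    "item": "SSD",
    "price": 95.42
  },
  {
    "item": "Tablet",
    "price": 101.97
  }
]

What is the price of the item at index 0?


Array index 0 -> Hub
price = 268.44

ANSWER: 268.44


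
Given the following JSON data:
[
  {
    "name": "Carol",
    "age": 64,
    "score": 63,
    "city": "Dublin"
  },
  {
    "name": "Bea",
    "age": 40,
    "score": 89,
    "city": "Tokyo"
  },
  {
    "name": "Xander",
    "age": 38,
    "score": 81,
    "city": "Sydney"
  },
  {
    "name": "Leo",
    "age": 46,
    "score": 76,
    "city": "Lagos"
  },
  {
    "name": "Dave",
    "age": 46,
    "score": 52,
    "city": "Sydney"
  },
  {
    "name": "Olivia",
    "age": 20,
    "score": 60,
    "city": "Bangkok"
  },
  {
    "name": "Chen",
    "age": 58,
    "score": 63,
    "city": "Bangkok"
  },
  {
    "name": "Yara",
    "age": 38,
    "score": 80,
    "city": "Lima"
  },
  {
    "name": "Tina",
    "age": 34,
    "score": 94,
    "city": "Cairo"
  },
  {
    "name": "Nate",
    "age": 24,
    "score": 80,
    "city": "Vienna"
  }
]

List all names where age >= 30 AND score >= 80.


Checking both conditions:
  Carol (age=64, score=63) -> no
  Bea (age=40, score=89) -> YES
  Xander (age=38, score=81) -> YES
  Leo (age=46, score=76) -> no
  Dave (age=46, score=52) -> no
  Olivia (age=20, score=60) -> no
  Chen (age=58, score=63) -> no
  Yara (age=38, score=80) -> YES
  Tina (age=34, score=94) -> YES
  Nate (age=24, score=80) -> no


ANSWER: Bea, Xander, Yara, Tina


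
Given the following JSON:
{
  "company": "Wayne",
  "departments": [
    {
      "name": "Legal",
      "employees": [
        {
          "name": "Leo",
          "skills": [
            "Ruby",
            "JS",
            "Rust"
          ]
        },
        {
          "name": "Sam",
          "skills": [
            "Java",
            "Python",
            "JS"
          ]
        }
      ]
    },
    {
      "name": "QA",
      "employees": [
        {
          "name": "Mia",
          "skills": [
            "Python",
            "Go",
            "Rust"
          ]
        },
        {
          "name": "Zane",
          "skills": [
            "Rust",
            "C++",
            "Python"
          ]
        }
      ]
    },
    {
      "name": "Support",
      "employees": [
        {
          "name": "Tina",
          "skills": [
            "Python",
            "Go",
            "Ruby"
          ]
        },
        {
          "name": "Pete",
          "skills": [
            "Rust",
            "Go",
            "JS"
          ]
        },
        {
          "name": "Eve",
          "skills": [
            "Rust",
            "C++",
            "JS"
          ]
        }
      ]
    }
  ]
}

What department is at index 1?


Path: departments[1].name
Value: QA

ANSWER: QA


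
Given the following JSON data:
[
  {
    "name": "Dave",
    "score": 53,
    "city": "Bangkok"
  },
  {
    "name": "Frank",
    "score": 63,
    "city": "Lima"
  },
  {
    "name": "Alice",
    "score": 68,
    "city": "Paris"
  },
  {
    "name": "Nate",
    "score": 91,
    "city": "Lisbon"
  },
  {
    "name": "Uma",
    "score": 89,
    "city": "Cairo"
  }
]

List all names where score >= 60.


Filtering records where score >= 60:
  Dave (score=53) -> no
  Frank (score=63) -> YES
  Alice (score=68) -> YES
  Nate (score=91) -> YES
  Uma (score=89) -> YES


ANSWER: Frank, Alice, Nate, Uma


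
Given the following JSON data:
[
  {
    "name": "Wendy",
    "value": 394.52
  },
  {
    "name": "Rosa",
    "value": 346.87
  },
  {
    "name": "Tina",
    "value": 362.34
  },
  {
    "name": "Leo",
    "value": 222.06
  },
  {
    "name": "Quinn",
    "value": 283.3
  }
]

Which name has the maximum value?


Comparing values:
  Wendy: 394.52
  Rosa: 346.87
  Tina: 362.34
  Leo: 222.06
  Quinn: 283.3
Maximum: Wendy (394.52)

ANSWER: Wendy


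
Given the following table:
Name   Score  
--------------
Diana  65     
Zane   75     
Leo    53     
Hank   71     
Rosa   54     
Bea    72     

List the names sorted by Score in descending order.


Sorting by Score (descending):
  Zane: 75
  Bea: 72
  Hank: 71
  Diana: 65
  Rosa: 54
  Leo: 53


ANSWER: Zane, Bea, Hank, Diana, Rosa, Leo


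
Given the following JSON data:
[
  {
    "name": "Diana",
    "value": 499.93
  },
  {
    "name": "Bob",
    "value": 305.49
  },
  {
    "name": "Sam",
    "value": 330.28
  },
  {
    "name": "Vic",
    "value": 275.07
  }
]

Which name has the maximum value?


Comparing values:
  Diana: 499.93
  Bob: 305.49
  Sam: 330.28
  Vic: 275.07
Maximum: Diana (499.93)

ANSWER: Diana


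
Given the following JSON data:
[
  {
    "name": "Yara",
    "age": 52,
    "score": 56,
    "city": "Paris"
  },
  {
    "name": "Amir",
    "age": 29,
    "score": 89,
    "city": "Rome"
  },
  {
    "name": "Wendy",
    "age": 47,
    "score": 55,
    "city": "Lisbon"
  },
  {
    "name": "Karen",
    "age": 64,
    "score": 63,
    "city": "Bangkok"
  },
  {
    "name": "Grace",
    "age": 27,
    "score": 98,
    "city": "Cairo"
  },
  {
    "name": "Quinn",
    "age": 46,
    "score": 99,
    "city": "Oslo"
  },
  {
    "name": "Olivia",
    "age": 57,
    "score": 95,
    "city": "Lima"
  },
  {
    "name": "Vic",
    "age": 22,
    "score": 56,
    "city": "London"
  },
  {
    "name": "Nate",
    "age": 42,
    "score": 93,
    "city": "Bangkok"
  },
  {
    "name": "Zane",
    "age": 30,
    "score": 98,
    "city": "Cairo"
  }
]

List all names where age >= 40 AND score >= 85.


Checking both conditions:
  Yara (age=52, score=56) -> no
  Amir (age=29, score=89) -> no
  Wendy (age=47, score=55) -> no
  Karen (age=64, score=63) -> no
  Grace (age=27, score=98) -> no
  Quinn (age=46, score=99) -> YES
  Olivia (age=57, score=95) -> YES
  Vic (age=22, score=56) -> no
  Nate (age=42, score=93) -> YES
  Zane (age=30, score=98) -> no


ANSWER: Quinn, Olivia, Nate


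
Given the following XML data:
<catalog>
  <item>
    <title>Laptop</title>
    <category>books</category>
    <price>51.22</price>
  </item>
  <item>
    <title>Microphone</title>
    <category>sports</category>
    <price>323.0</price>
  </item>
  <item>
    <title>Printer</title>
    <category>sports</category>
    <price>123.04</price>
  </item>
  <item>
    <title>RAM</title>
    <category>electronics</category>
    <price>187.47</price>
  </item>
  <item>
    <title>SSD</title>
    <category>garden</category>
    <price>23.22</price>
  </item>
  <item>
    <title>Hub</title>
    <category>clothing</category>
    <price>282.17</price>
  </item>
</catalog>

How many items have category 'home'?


Scanning <item> elements for <category>home</category>:
Count: 0

ANSWER: 0


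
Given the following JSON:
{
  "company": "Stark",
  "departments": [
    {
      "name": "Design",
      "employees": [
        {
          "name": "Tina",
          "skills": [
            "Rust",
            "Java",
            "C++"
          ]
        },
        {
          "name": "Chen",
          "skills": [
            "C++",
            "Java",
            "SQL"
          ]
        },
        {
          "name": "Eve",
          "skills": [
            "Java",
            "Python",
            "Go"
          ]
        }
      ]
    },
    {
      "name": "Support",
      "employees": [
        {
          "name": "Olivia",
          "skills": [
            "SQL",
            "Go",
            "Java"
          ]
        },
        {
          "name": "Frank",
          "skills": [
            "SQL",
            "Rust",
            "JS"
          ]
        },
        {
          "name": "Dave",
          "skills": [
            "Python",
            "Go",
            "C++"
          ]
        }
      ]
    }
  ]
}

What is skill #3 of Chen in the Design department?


Path: departments[0].employees[1].skills[2]
Value: SQL

ANSWER: SQL
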